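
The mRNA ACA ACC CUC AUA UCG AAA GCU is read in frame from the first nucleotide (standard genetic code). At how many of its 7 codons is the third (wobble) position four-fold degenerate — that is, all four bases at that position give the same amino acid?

Codon 1 ACA (Thr): third position 4-fold.
Codon 2 ACC (Thr): third position 4-fold.
Codon 3 CUC (Leu): third position 4-fold.
Codon 4 AUA (Ile): third position 3-fold.
Codon 5 UCG (Ser): third position 4-fold.
Codon 6 AAA (Lys): third position 2-fold.
Codon 7 GCU (Ala): third position 4-fold.
Four-fold degenerate third positions: 5.

5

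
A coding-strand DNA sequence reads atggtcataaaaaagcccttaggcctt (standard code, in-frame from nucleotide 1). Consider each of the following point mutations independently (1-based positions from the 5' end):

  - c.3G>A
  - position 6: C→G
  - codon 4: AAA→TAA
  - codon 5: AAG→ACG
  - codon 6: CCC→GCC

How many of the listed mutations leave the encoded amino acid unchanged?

Codon 1: ATG (Met) → ATA (Ile) — missense.
Codon 2: GTC (Val) → GTG (Val) — synonymous.
Codon 4: AAA (Lys) → TAA (Stop) — nonsense.
Codon 5: AAG (Lys) → ACG (Thr) — missense.
Codon 6: CCC (Pro) → GCC (Ala) — missense.
Synonymous: 1 of 5.

1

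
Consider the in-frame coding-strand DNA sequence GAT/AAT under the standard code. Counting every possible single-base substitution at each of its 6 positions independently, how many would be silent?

2

Codon 1 (GAT, Asp): 1 synonymous substitution.
Codon 2 (AAT, Asn): 1 synonymous substitution.
Total: 1 + 1 = 2.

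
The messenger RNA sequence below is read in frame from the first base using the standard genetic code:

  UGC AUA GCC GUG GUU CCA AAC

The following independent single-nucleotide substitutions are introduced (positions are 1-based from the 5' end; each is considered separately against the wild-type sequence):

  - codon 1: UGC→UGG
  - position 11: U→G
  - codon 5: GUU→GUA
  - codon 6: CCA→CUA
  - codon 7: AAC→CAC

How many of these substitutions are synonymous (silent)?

1

Codon 1: UGC (Cys) → UGG (Trp) — missense.
Codon 4: GUG (Val) → GGG (Gly) — missense.
Codon 5: GUU (Val) → GUA (Val) — synonymous.
Codon 6: CCA (Pro) → CUA (Leu) — missense.
Codon 7: AAC (Asn) → CAC (His) — missense.
Synonymous: 1 of 5.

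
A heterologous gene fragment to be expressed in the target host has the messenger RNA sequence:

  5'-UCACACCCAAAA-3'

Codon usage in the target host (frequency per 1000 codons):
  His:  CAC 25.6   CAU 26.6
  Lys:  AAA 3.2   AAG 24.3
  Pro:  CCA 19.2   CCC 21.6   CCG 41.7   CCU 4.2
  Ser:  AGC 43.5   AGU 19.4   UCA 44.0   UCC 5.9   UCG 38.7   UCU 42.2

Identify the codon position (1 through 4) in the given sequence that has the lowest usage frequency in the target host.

4

Codon 1 UCA (Ser): 44.0 per 1000.
Codon 2 CAC (His): 25.6 per 1000.
Codon 3 CCA (Pro): 19.2 per 1000.
Codon 4 AAA (Lys): 3.2 per 1000.
Lowest frequency is 3.2 at codon 4.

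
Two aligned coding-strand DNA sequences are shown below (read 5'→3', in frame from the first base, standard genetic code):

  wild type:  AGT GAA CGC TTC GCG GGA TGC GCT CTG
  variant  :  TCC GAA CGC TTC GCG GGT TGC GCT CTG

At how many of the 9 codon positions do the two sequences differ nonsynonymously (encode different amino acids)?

Codon 1: AGT Ser / TCC Ser — synonymous.
Codon 2: GAA Glu / GAA Glu — identical.
Codon 3: CGC Arg / CGC Arg — identical.
Codon 4: TTC Phe / TTC Phe — identical.
Codon 5: GCG Ala / GCG Ala — identical.
Codon 6: GGA Gly / GGT Gly — synonymous.
Codon 7: TGC Cys / TGC Cys — identical.
Codon 8: GCT Ala / GCT Ala — identical.
Codon 9: CTG Leu / CTG Leu — identical.
Nonsynonymous differences: 0.

0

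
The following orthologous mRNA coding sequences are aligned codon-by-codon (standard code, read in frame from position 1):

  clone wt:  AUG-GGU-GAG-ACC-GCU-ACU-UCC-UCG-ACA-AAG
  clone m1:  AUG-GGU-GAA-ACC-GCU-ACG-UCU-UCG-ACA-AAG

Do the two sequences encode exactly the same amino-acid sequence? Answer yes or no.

yes

Codon 1: AUG Met / AUG Met — identical.
Codon 2: GGU Gly / GGU Gly — identical.
Codon 3: GAG Glu / GAA Glu — synonymous.
Codon 4: ACC Thr / ACC Thr — identical.
Codon 5: GCU Ala / GCU Ala — identical.
Codon 6: ACU Thr / ACG Thr — synonymous.
Codon 7: UCC Ser / UCU Ser — synonymous.
Codon 8: UCG Ser / UCG Ser — identical.
Codon 9: ACA Thr / ACA Thr — identical.
Codon 10: AAG Lys / AAG Lys — identical.
Nonsynonymous differences: 0 → same protein.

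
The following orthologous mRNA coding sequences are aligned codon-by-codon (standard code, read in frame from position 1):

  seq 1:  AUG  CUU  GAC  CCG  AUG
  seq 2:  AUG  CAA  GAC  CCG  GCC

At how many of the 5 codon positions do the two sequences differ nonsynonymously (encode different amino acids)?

Codon 1: AUG Met / AUG Met — identical.
Codon 2: CUU Leu / CAA Gln — nonsynonymous.
Codon 3: GAC Asp / GAC Asp — identical.
Codon 4: CCG Pro / CCG Pro — identical.
Codon 5: AUG Met / GCC Ala — nonsynonymous.
Nonsynonymous differences: 2.

2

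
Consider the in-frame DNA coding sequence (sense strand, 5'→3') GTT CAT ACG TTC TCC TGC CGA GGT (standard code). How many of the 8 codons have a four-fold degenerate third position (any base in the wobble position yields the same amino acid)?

5

Codon 1 GTT (Val): third position 4-fold.
Codon 2 CAT (His): third position 2-fold.
Codon 3 ACG (Thr): third position 4-fold.
Codon 4 TTC (Phe): third position 2-fold.
Codon 5 TCC (Ser): third position 4-fold.
Codon 6 TGC (Cys): third position 2-fold.
Codon 7 CGA (Arg): third position 4-fold.
Codon 8 GGT (Gly): third position 4-fold.
Four-fold degenerate third positions: 5.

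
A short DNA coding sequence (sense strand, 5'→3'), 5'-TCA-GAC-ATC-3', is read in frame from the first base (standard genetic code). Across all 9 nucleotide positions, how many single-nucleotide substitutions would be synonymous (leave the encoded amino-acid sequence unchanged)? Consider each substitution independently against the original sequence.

Codon 1 (TCA, Ser): 3 synonymous substitutions.
Codon 2 (GAC, Asp): 1 synonymous substitution.
Codon 3 (ATC, Ile): 2 synonymous substitutions.
Total: 3 + 1 + 2 = 6.

6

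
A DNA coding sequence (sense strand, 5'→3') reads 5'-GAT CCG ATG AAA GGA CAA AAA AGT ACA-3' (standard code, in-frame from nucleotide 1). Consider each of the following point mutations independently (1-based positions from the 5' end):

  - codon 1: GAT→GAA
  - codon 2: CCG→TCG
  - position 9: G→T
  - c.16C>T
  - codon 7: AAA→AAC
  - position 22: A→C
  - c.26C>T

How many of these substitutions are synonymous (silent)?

0

Codon 1: GAT (Asp) → GAA (Glu) — missense.
Codon 2: CCG (Pro) → TCG (Ser) — missense.
Codon 3: ATG (Met) → ATT (Ile) — missense.
Codon 6: CAA (Gln) → TAA (Stop) — nonsense.
Codon 7: AAA (Lys) → AAC (Asn) — missense.
Codon 8: AGT (Ser) → CGT (Arg) — missense.
Codon 9: ACA (Thr) → ATA (Ile) — missense.
Synonymous: 0 of 7.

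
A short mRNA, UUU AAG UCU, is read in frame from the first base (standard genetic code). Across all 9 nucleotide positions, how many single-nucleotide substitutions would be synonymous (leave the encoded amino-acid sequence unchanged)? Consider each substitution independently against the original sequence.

5

Codon 1 (UUU, Phe): 1 synonymous substitution.
Codon 2 (AAG, Lys): 1 synonymous substitution.
Codon 3 (UCU, Ser): 3 synonymous substitutions.
Total: 1 + 1 + 3 = 5.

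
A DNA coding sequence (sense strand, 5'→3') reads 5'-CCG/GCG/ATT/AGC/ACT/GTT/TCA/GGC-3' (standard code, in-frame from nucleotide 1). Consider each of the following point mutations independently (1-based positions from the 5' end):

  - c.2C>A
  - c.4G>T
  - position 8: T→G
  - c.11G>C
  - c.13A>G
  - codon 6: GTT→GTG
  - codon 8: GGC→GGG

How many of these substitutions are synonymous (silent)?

2

Codon 1: CCG (Pro) → CAG (Gln) — missense.
Codon 2: GCG (Ala) → TCG (Ser) — missense.
Codon 3: ATT (Ile) → AGT (Ser) — missense.
Codon 4: AGC (Ser) → ACC (Thr) — missense.
Codon 5: ACT (Thr) → GCT (Ala) — missense.
Codon 6: GTT (Val) → GTG (Val) — synonymous.
Codon 8: GGC (Gly) → GGG (Gly) — synonymous.
Synonymous: 2 of 7.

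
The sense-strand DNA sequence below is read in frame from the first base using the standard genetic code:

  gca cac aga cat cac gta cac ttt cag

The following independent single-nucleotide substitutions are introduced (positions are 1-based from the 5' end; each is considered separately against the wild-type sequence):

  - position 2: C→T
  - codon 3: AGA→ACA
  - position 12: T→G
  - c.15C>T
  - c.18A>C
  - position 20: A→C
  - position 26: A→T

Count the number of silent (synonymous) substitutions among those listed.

2

Codon 1: GCA (Ala) → GTA (Val) — missense.
Codon 3: AGA (Arg) → ACA (Thr) — missense.
Codon 4: CAT (His) → CAG (Gln) — missense.
Codon 5: CAC (His) → CAT (His) — synonymous.
Codon 6: GTA (Val) → GTC (Val) — synonymous.
Codon 7: CAC (His) → CCC (Pro) — missense.
Codon 9: CAG (Gln) → CTG (Leu) — missense.
Synonymous: 2 of 7.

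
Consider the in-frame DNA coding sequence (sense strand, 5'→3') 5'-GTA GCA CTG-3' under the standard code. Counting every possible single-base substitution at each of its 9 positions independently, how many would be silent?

10

Codon 1 (GTA, Val): 3 synonymous substitutions.
Codon 2 (GCA, Ala): 3 synonymous substitutions.
Codon 3 (CTG, Leu): 4 synonymous substitutions.
Total: 3 + 3 + 4 = 10.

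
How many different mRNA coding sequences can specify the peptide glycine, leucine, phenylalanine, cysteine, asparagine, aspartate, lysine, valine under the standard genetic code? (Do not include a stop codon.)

Gly: 4 codons.
Leu: 6 codons.
Phe: 2 codons.
Cys: 2 codons.
Asn: 2 codons.
Asp: 2 codons.
Lys: 2 codons.
Val: 4 codons.
4 × 6 × 2 × 2 × 2 × 2 × 2 × 4 = 3072.

3072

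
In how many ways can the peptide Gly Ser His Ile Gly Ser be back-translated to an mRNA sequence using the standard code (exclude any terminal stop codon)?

Gly: 4 codons.
Ser: 6 codons.
His: 2 codons.
Ile: 3 codons.
Gly: 4 codons.
Ser: 6 codons.
4 × 6 × 2 × 3 × 4 × 6 = 3456.

3456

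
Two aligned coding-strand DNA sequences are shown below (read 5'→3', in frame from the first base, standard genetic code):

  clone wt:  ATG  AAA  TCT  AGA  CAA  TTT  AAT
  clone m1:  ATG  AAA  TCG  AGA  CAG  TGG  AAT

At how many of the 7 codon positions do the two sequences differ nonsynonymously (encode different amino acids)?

Codon 1: ATG Met / ATG Met — identical.
Codon 2: AAA Lys / AAA Lys — identical.
Codon 3: TCT Ser / TCG Ser — synonymous.
Codon 4: AGA Arg / AGA Arg — identical.
Codon 5: CAA Gln / CAG Gln — synonymous.
Codon 6: TTT Phe / TGG Trp — nonsynonymous.
Codon 7: AAT Asn / AAT Asn — identical.
Nonsynonymous differences: 1.

1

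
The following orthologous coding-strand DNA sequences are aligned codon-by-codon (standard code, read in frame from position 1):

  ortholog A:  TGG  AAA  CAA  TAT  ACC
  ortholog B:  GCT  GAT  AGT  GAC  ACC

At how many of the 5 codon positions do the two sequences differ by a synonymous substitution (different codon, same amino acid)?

Codon 1: TGG Trp / GCT Ala — nonsynonymous.
Codon 2: AAA Lys / GAT Asp — nonsynonymous.
Codon 3: CAA Gln / AGT Ser — nonsynonymous.
Codon 4: TAT Tyr / GAC Asp — nonsynonymous.
Codon 5: ACC Thr / ACC Thr — identical.
Synonymous differences: 0.

0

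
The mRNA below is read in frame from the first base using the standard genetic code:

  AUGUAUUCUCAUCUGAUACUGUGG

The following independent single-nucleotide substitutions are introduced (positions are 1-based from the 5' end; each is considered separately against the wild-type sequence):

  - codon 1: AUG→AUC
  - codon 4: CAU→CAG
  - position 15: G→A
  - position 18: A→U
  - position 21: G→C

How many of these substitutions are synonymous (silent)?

Codon 1: AUG (Met) → AUC (Ile) — missense.
Codon 4: CAU (His) → CAG (Gln) — missense.
Codon 5: CUG (Leu) → CUA (Leu) — synonymous.
Codon 6: AUA (Ile) → AUU (Ile) — synonymous.
Codon 7: CUG (Leu) → CUC (Leu) — synonymous.
Synonymous: 3 of 5.

3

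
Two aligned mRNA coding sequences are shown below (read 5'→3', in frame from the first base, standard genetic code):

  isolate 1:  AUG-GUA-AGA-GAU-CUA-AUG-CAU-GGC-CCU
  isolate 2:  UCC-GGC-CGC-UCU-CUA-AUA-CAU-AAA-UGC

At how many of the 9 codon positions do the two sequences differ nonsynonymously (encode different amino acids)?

6

Codon 1: AUG Met / UCC Ser — nonsynonymous.
Codon 2: GUA Val / GGC Gly — nonsynonymous.
Codon 3: AGA Arg / CGC Arg — synonymous.
Codon 4: GAU Asp / UCU Ser — nonsynonymous.
Codon 5: CUA Leu / CUA Leu — identical.
Codon 6: AUG Met / AUA Ile — nonsynonymous.
Codon 7: CAU His / CAU His — identical.
Codon 8: GGC Gly / AAA Lys — nonsynonymous.
Codon 9: CCU Pro / UGC Cys — nonsynonymous.
Nonsynonymous differences: 6.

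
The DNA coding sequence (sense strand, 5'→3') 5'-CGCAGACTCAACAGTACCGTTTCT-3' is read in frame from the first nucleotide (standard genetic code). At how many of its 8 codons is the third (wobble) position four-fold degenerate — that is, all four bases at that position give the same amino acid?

Codon 1 CGC (Arg): third position 4-fold.
Codon 2 AGA (Arg): third position 2-fold.
Codon 3 CTC (Leu): third position 4-fold.
Codon 4 AAC (Asn): third position 2-fold.
Codon 5 AGT (Ser): third position 2-fold.
Codon 6 ACC (Thr): third position 4-fold.
Codon 7 GTT (Val): third position 4-fold.
Codon 8 TCT (Ser): third position 4-fold.
Four-fold degenerate third positions: 5.

5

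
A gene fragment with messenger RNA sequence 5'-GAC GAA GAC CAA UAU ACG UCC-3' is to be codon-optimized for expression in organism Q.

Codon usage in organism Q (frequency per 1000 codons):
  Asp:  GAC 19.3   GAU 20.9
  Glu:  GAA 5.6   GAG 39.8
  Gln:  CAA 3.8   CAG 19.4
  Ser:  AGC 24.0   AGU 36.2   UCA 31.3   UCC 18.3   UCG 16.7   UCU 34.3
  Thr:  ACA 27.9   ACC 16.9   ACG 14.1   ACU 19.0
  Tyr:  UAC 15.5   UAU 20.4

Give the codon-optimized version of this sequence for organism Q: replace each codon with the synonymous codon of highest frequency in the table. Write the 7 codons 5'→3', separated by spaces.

GAU GAG GAU CAG UAU ACA AGU

Codon 1 (Asp): best is GAU at 20.9.
Codon 2 (Glu): best is GAG at 39.8.
Codon 3 (Asp): best is GAU at 20.9.
Codon 4 (Gln): best is CAG at 19.4.
Codon 5 (Tyr): best is UAU at 20.4.
Codon 6 (Thr): best is ACA at 27.9.
Codon 7 (Ser): best is AGU at 36.2.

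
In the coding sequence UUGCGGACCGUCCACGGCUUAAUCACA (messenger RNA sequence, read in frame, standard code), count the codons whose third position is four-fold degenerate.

Codon 1 UUG (Leu): third position 2-fold.
Codon 2 CGG (Arg): third position 4-fold.
Codon 3 ACC (Thr): third position 4-fold.
Codon 4 GUC (Val): third position 4-fold.
Codon 5 CAC (His): third position 2-fold.
Codon 6 GGC (Gly): third position 4-fold.
Codon 7 UUA (Leu): third position 2-fold.
Codon 8 AUC (Ile): third position 3-fold.
Codon 9 ACA (Thr): third position 4-fold.
Four-fold degenerate third positions: 5.

5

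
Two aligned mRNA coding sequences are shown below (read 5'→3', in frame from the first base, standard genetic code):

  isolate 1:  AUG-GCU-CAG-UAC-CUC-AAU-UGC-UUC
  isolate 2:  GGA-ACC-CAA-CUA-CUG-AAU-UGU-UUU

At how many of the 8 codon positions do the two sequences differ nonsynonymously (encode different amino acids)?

3

Codon 1: AUG Met / GGA Gly — nonsynonymous.
Codon 2: GCU Ala / ACC Thr — nonsynonymous.
Codon 3: CAG Gln / CAA Gln — synonymous.
Codon 4: UAC Tyr / CUA Leu — nonsynonymous.
Codon 5: CUC Leu / CUG Leu — synonymous.
Codon 6: AAU Asn / AAU Asn — identical.
Codon 7: UGC Cys / UGU Cys — synonymous.
Codon 8: UUC Phe / UUU Phe — synonymous.
Nonsynonymous differences: 3.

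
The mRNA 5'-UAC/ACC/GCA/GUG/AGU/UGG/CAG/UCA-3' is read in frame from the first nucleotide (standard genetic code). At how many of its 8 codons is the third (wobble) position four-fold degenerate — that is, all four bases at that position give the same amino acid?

Codon 1 UAC (Tyr): third position 2-fold.
Codon 2 ACC (Thr): third position 4-fold.
Codon 3 GCA (Ala): third position 4-fold.
Codon 4 GUG (Val): third position 4-fold.
Codon 5 AGU (Ser): third position 2-fold.
Codon 6 UGG (Trp): third position 1-fold.
Codon 7 CAG (Gln): third position 2-fold.
Codon 8 UCA (Ser): third position 4-fold.
Four-fold degenerate third positions: 4.

4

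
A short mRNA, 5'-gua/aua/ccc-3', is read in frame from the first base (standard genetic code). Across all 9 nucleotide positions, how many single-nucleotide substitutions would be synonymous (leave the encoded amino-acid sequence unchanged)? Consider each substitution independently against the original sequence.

Codon 1 (GUA, Val): 3 synonymous substitutions.
Codon 2 (AUA, Ile): 2 synonymous substitutions.
Codon 3 (CCC, Pro): 3 synonymous substitutions.
Total: 3 + 2 + 3 = 8.

8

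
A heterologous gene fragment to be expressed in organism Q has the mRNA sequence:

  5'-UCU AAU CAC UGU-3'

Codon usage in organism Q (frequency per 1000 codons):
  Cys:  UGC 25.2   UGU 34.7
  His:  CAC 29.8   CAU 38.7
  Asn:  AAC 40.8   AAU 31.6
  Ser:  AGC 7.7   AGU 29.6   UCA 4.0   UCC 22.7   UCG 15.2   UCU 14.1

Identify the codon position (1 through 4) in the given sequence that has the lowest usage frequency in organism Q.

Codon 1 UCU (Ser): 14.1 per 1000.
Codon 2 AAU (Asn): 31.6 per 1000.
Codon 3 CAC (His): 29.8 per 1000.
Codon 4 UGU (Cys): 34.7 per 1000.
Lowest frequency is 14.1 at codon 1.

1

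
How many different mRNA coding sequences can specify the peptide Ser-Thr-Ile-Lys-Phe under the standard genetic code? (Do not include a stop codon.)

Ser: 6 codons.
Thr: 4 codons.
Ile: 3 codons.
Lys: 2 codons.
Phe: 2 codons.
6 × 4 × 3 × 2 × 2 = 288.

288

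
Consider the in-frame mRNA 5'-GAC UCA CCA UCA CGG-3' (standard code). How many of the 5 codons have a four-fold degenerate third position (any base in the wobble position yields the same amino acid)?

Codon 1 GAC (Asp): third position 2-fold.
Codon 2 UCA (Ser): third position 4-fold.
Codon 3 CCA (Pro): third position 4-fold.
Codon 4 UCA (Ser): third position 4-fold.
Codon 5 CGG (Arg): third position 4-fold.
Four-fold degenerate third positions: 4.

4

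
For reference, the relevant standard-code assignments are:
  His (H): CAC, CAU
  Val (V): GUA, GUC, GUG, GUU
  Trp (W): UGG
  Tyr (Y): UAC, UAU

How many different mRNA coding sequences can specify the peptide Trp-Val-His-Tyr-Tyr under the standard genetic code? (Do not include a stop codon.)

32

Trp: 1 codon.
Val: 4 codons.
His: 2 codons.
Tyr: 2 codons.
Tyr: 2 codons.
1 × 4 × 2 × 2 × 2 = 32.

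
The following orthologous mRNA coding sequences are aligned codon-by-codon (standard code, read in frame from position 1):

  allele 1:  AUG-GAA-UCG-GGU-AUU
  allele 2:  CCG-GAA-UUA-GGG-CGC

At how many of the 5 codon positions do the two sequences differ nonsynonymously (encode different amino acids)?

3

Codon 1: AUG Met / CCG Pro — nonsynonymous.
Codon 2: GAA Glu / GAA Glu — identical.
Codon 3: UCG Ser / UUA Leu — nonsynonymous.
Codon 4: GGU Gly / GGG Gly — synonymous.
Codon 5: AUU Ile / CGC Arg — nonsynonymous.
Nonsynonymous differences: 3.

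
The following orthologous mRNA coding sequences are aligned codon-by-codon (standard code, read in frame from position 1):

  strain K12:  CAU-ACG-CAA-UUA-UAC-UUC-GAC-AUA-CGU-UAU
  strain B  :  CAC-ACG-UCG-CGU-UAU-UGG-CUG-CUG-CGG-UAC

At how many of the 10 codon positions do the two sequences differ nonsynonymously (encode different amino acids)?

Codon 1: CAU His / CAC His — synonymous.
Codon 2: ACG Thr / ACG Thr — identical.
Codon 3: CAA Gln / UCG Ser — nonsynonymous.
Codon 4: UUA Leu / CGU Arg — nonsynonymous.
Codon 5: UAC Tyr / UAU Tyr — synonymous.
Codon 6: UUC Phe / UGG Trp — nonsynonymous.
Codon 7: GAC Asp / CUG Leu — nonsynonymous.
Codon 8: AUA Ile / CUG Leu — nonsynonymous.
Codon 9: CGU Arg / CGG Arg — synonymous.
Codon 10: UAU Tyr / UAC Tyr — synonymous.
Nonsynonymous differences: 5.

5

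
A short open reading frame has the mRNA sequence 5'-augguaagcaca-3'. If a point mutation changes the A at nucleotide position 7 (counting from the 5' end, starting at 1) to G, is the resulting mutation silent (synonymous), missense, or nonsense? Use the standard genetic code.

Position 7 falls in codon 3: AGC → Ser.
After the substitution the codon is GGC → Gly.
Ser ≠ Gly, so this is a missense mutation.

missense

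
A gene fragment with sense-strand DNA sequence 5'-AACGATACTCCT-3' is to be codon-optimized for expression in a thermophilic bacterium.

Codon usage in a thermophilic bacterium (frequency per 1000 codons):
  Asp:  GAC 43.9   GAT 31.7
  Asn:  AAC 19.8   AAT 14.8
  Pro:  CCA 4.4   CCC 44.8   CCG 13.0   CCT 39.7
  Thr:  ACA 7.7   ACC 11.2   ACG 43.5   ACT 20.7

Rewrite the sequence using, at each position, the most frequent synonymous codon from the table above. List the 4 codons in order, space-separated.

AAC GAC ACG CCC

Codon 1 (Asn): best is AAC at 19.8.
Codon 2 (Asp): best is GAC at 43.9.
Codon 3 (Thr): best is ACG at 43.5.
Codon 4 (Pro): best is CCC at 44.8.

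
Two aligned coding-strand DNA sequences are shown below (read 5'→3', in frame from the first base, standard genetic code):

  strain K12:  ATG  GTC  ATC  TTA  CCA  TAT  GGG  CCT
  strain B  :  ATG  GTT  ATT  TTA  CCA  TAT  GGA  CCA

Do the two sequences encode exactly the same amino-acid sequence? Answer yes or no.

Codon 1: ATG Met / ATG Met — identical.
Codon 2: GTC Val / GTT Val — synonymous.
Codon 3: ATC Ile / ATT Ile — synonymous.
Codon 4: TTA Leu / TTA Leu — identical.
Codon 5: CCA Pro / CCA Pro — identical.
Codon 6: TAT Tyr / TAT Tyr — identical.
Codon 7: GGG Gly / GGA Gly — synonymous.
Codon 8: CCT Pro / CCA Pro — synonymous.
Nonsynonymous differences: 0 → same protein.

yes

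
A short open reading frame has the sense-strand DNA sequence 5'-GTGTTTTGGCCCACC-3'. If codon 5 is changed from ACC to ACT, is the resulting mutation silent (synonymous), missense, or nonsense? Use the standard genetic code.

Position 15 falls in codon 5: ACC → Thr.
After the substitution the codon is ACT → Thr.
Both encode Thr, so the change is synonymous.

silent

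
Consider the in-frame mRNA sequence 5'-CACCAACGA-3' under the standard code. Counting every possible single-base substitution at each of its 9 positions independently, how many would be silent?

Codon 1 (CAC, His): 1 synonymous substitution.
Codon 2 (CAA, Gln): 1 synonymous substitution.
Codon 3 (CGA, Arg): 4 synonymous substitutions.
Total: 1 + 1 + 4 = 6.

6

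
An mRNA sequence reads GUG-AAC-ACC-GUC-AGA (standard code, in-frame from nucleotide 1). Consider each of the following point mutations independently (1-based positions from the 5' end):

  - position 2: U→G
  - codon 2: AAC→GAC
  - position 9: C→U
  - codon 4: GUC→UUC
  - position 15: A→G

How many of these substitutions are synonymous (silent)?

Codon 1: GUG (Val) → GGG (Gly) — missense.
Codon 2: AAC (Asn) → GAC (Asp) — missense.
Codon 3: ACC (Thr) → ACU (Thr) — synonymous.
Codon 4: GUC (Val) → UUC (Phe) — missense.
Codon 5: AGA (Arg) → AGG (Arg) — synonymous.
Synonymous: 2 of 5.

2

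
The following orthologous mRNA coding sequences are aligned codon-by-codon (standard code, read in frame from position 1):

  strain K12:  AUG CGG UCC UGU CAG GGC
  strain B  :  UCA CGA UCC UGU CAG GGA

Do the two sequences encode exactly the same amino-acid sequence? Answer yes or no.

Codon 1: AUG Met / UCA Ser — nonsynonymous.
Codon 2: CGG Arg / CGA Arg — synonymous.
Codon 3: UCC Ser / UCC Ser — identical.
Codon 4: UGU Cys / UGU Cys — identical.
Codon 5: CAG Gln / CAG Gln — identical.
Codon 6: GGC Gly / GGA Gly — synonymous.
Nonsynonymous differences: 1 → different protein.

no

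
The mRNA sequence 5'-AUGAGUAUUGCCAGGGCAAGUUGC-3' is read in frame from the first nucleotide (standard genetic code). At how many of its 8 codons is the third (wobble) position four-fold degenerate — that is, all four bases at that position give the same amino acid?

Codon 1 AUG (Met): third position 1-fold.
Codon 2 AGU (Ser): third position 2-fold.
Codon 3 AUU (Ile): third position 3-fold.
Codon 4 GCC (Ala): third position 4-fold.
Codon 5 AGG (Arg): third position 2-fold.
Codon 6 GCA (Ala): third position 4-fold.
Codon 7 AGU (Ser): third position 2-fold.
Codon 8 UGC (Cys): third position 2-fold.
Four-fold degenerate third positions: 2.

2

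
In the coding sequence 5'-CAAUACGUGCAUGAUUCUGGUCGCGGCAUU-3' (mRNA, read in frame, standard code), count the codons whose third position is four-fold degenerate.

5

Codon 1 CAA (Gln): third position 2-fold.
Codon 2 UAC (Tyr): third position 2-fold.
Codon 3 GUG (Val): third position 4-fold.
Codon 4 CAU (His): third position 2-fold.
Codon 5 GAU (Asp): third position 2-fold.
Codon 6 UCU (Ser): third position 4-fold.
Codon 7 GGU (Gly): third position 4-fold.
Codon 8 CGC (Arg): third position 4-fold.
Codon 9 GGC (Gly): third position 4-fold.
Codon 10 AUU (Ile): third position 3-fold.
Four-fold degenerate third positions: 5.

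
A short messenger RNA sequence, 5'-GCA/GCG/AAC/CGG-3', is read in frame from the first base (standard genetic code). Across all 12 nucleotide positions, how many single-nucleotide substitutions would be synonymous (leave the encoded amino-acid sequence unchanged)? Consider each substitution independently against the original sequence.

11

Codon 1 (GCA, Ala): 3 synonymous substitutions.
Codon 2 (GCG, Ala): 3 synonymous substitutions.
Codon 3 (AAC, Asn): 1 synonymous substitution.
Codon 4 (CGG, Arg): 4 synonymous substitutions.
Total: 3 + 3 + 1 + 4 = 11.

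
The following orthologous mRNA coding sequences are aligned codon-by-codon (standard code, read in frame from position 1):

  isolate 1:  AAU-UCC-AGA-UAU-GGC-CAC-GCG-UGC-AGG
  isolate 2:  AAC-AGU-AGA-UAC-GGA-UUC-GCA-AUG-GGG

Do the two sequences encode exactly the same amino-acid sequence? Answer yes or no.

no

Codon 1: AAU Asn / AAC Asn — synonymous.
Codon 2: UCC Ser / AGU Ser — synonymous.
Codon 3: AGA Arg / AGA Arg — identical.
Codon 4: UAU Tyr / UAC Tyr — synonymous.
Codon 5: GGC Gly / GGA Gly — synonymous.
Codon 6: CAC His / UUC Phe — nonsynonymous.
Codon 7: GCG Ala / GCA Ala — synonymous.
Codon 8: UGC Cys / AUG Met — nonsynonymous.
Codon 9: AGG Arg / GGG Gly — nonsynonymous.
Nonsynonymous differences: 3 → different protein.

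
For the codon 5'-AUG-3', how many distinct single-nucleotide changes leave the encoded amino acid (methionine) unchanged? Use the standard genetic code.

Position 1: none → 0 synonymous.
Position 2: none → 0 synonymous.
Position 3: none → 0 synonymous.
Total: 0 + 0 + 0 = 0.

0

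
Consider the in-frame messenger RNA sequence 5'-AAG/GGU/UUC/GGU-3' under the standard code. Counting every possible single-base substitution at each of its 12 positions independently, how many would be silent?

8

Codon 1 (AAG, Lys): 1 synonymous substitution.
Codon 2 (GGU, Gly): 3 synonymous substitutions.
Codon 3 (UUC, Phe): 1 synonymous substitution.
Codon 4 (GGU, Gly): 3 synonymous substitutions.
Total: 1 + 3 + 1 + 3 = 8.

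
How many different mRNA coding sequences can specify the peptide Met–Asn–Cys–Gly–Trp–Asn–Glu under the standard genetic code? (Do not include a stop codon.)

64

Met: 1 codon.
Asn: 2 codons.
Cys: 2 codons.
Gly: 4 codons.
Trp: 1 codon.
Asn: 2 codons.
Glu: 2 codons.
1 × 2 × 2 × 4 × 1 × 2 × 2 = 64.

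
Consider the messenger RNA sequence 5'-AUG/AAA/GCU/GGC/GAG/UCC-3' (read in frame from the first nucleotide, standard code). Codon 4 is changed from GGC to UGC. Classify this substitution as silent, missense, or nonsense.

Position 10 falls in codon 4: GGC → Gly.
After the substitution the codon is UGC → Cys.
Gly ≠ Cys, so this is a missense mutation.

missense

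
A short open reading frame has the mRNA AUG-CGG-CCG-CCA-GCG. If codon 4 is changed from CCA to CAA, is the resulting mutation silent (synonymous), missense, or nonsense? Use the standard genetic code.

Position 11 falls in codon 4: CCA → Pro.
After the substitution the codon is CAA → Gln.
Pro ≠ Gln, so this is a missense mutation.

missense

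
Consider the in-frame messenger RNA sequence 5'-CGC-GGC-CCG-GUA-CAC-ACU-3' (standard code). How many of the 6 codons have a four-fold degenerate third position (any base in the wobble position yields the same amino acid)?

5

Codon 1 CGC (Arg): third position 4-fold.
Codon 2 GGC (Gly): third position 4-fold.
Codon 3 CCG (Pro): third position 4-fold.
Codon 4 GUA (Val): third position 4-fold.
Codon 5 CAC (His): third position 2-fold.
Codon 6 ACU (Thr): third position 4-fold.
Four-fold degenerate third positions: 5.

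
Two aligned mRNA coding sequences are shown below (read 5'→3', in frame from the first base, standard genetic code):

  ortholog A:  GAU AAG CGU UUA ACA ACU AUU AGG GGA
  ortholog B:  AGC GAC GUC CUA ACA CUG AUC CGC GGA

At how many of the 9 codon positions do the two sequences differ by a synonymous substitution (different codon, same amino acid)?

3

Codon 1: GAU Asp / AGC Ser — nonsynonymous.
Codon 2: AAG Lys / GAC Asp — nonsynonymous.
Codon 3: CGU Arg / GUC Val — nonsynonymous.
Codon 4: UUA Leu / CUA Leu — synonymous.
Codon 5: ACA Thr / ACA Thr — identical.
Codon 6: ACU Thr / CUG Leu — nonsynonymous.
Codon 7: AUU Ile / AUC Ile — synonymous.
Codon 8: AGG Arg / CGC Arg — synonymous.
Codon 9: GGA Gly / GGA Gly — identical.
Synonymous differences: 3.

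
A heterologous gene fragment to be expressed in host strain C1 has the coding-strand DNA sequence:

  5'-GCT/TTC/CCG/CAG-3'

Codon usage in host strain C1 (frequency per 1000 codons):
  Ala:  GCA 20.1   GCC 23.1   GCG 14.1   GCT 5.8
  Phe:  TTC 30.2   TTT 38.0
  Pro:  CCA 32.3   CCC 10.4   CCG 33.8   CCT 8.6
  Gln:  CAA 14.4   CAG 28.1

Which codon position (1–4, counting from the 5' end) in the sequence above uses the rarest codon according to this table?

Codon 1 GCT (Ala): 5.8 per 1000.
Codon 2 TTC (Phe): 30.2 per 1000.
Codon 3 CCG (Pro): 33.8 per 1000.
Codon 4 CAG (Gln): 28.1 per 1000.
Lowest frequency is 5.8 at codon 1.

1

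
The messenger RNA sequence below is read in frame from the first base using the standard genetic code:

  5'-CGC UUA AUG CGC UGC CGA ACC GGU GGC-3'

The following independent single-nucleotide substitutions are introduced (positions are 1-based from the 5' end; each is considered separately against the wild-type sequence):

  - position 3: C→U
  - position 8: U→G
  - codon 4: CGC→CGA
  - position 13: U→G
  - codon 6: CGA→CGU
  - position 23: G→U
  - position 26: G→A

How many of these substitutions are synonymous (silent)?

3

Codon 1: CGC (Arg) → CGU (Arg) — synonymous.
Codon 3: AUG (Met) → AGG (Arg) — missense.
Codon 4: CGC (Arg) → CGA (Arg) — synonymous.
Codon 5: UGC (Cys) → GGC (Gly) — missense.
Codon 6: CGA (Arg) → CGU (Arg) — synonymous.
Codon 8: GGU (Gly) → GUU (Val) — missense.
Codon 9: GGC (Gly) → GAC (Asp) — missense.
Synonymous: 3 of 7.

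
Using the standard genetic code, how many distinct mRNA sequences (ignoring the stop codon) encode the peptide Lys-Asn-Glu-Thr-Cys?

64

Lys: 2 codons.
Asn: 2 codons.
Glu: 2 codons.
Thr: 4 codons.
Cys: 2 codons.
2 × 2 × 2 × 4 × 2 = 64.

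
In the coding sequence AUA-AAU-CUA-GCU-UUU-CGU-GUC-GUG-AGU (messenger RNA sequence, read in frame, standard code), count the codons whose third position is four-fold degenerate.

Codon 1 AUA (Ile): third position 3-fold.
Codon 2 AAU (Asn): third position 2-fold.
Codon 3 CUA (Leu): third position 4-fold.
Codon 4 GCU (Ala): third position 4-fold.
Codon 5 UUU (Phe): third position 2-fold.
Codon 6 CGU (Arg): third position 4-fold.
Codon 7 GUC (Val): third position 4-fold.
Codon 8 GUG (Val): third position 4-fold.
Codon 9 AGU (Ser): third position 2-fold.
Four-fold degenerate third positions: 5.

5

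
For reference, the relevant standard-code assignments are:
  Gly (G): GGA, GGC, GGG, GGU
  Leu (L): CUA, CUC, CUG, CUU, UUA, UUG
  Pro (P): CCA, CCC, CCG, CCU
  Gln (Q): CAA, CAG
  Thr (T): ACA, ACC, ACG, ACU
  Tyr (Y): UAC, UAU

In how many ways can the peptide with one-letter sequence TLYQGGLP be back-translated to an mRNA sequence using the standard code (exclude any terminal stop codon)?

36864

Thr: 4 codons.
Leu: 6 codons.
Tyr: 2 codons.
Gln: 2 codons.
Gly: 4 codons.
Gly: 4 codons.
Leu: 6 codons.
Pro: 4 codons.
4 × 6 × 2 × 2 × 4 × 4 × 6 × 4 = 36864.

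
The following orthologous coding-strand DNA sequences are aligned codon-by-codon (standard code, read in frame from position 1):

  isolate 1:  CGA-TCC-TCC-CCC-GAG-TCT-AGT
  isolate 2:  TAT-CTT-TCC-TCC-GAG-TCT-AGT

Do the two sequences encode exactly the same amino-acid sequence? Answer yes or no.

no

Codon 1: CGA Arg / TAT Tyr — nonsynonymous.
Codon 2: TCC Ser / CTT Leu — nonsynonymous.
Codon 3: TCC Ser / TCC Ser — identical.
Codon 4: CCC Pro / TCC Ser — nonsynonymous.
Codon 5: GAG Glu / GAG Glu — identical.
Codon 6: TCT Ser / TCT Ser — identical.
Codon 7: AGT Ser / AGT Ser — identical.
Nonsynonymous differences: 3 → different protein.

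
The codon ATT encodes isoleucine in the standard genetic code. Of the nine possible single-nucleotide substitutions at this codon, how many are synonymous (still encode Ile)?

2

Position 1: none → 0 synonymous.
Position 2: none → 0 synonymous.
Position 3: ATC, ATA → 2 synonymous.
Total: 0 + 0 + 2 = 2.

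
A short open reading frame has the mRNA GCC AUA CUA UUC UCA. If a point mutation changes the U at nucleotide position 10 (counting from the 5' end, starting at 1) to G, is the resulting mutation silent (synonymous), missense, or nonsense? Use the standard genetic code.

Position 10 falls in codon 4: UUC → Phe.
After the substitution the codon is GUC → Val.
Phe ≠ Val, so this is a missense mutation.

missense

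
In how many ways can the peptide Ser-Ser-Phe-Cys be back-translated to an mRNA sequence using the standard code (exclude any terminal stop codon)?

144

Ser: 6 codons.
Ser: 6 codons.
Phe: 2 codons.
Cys: 2 codons.
6 × 6 × 2 × 2 = 144.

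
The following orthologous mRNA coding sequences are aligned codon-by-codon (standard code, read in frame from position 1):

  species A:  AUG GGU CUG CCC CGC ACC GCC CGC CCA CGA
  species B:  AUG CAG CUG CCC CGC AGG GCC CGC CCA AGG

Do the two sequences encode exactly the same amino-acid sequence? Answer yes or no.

no

Codon 1: AUG Met / AUG Met — identical.
Codon 2: GGU Gly / CAG Gln — nonsynonymous.
Codon 3: CUG Leu / CUG Leu — identical.
Codon 4: CCC Pro / CCC Pro — identical.
Codon 5: CGC Arg / CGC Arg — identical.
Codon 6: ACC Thr / AGG Arg — nonsynonymous.
Codon 7: GCC Ala / GCC Ala — identical.
Codon 8: CGC Arg / CGC Arg — identical.
Codon 9: CCA Pro / CCA Pro — identical.
Codon 10: CGA Arg / AGG Arg — synonymous.
Nonsynonymous differences: 2 → different protein.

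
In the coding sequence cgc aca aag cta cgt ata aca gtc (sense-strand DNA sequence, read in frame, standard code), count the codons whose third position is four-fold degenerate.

6

Codon 1 CGC (Arg): third position 4-fold.
Codon 2 ACA (Thr): third position 4-fold.
Codon 3 AAG (Lys): third position 2-fold.
Codon 4 CTA (Leu): third position 4-fold.
Codon 5 CGT (Arg): third position 4-fold.
Codon 6 ATA (Ile): third position 3-fold.
Codon 7 ACA (Thr): third position 4-fold.
Codon 8 GTC (Val): third position 4-fold.
Four-fold degenerate third positions: 6.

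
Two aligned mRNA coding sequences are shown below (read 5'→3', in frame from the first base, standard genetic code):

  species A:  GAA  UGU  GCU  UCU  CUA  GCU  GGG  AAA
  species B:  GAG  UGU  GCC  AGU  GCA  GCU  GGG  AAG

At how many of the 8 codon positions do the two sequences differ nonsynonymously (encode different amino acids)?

Codon 1: GAA Glu / GAG Glu — synonymous.
Codon 2: UGU Cys / UGU Cys — identical.
Codon 3: GCU Ala / GCC Ala — synonymous.
Codon 4: UCU Ser / AGU Ser — synonymous.
Codon 5: CUA Leu / GCA Ala — nonsynonymous.
Codon 6: GCU Ala / GCU Ala — identical.
Codon 7: GGG Gly / GGG Gly — identical.
Codon 8: AAA Lys / AAG Lys — synonymous.
Nonsynonymous differences: 1.

1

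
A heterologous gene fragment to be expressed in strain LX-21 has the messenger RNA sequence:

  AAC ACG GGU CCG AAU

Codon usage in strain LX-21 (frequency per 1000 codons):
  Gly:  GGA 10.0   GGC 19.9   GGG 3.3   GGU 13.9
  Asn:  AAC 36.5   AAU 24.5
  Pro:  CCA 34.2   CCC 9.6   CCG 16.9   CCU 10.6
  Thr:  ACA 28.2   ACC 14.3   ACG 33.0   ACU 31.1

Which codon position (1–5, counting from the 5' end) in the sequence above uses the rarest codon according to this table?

3

Codon 1 AAC (Asn): 36.5 per 1000.
Codon 2 ACG (Thr): 33.0 per 1000.
Codon 3 GGU (Gly): 13.9 per 1000.
Codon 4 CCG (Pro): 16.9 per 1000.
Codon 5 AAU (Asn): 24.5 per 1000.
Lowest frequency is 13.9 at codon 3.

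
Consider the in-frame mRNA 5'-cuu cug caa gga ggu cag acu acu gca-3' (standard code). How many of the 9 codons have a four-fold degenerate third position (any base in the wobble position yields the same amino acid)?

Codon 1 CUU (Leu): third position 4-fold.
Codon 2 CUG (Leu): third position 4-fold.
Codon 3 CAA (Gln): third position 2-fold.
Codon 4 GGA (Gly): third position 4-fold.
Codon 5 GGU (Gly): third position 4-fold.
Codon 6 CAG (Gln): third position 2-fold.
Codon 7 ACU (Thr): third position 4-fold.
Codon 8 ACU (Thr): third position 4-fold.
Codon 9 GCA (Ala): third position 4-fold.
Four-fold degenerate third positions: 7.

7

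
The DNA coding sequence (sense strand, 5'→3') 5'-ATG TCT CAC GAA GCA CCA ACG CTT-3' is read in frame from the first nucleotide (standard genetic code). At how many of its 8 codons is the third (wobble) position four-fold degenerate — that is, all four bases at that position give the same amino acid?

5

Codon 1 ATG (Met): third position 1-fold.
Codon 2 TCT (Ser): third position 4-fold.
Codon 3 CAC (His): third position 2-fold.
Codon 4 GAA (Glu): third position 2-fold.
Codon 5 GCA (Ala): third position 4-fold.
Codon 6 CCA (Pro): third position 4-fold.
Codon 7 ACG (Thr): third position 4-fold.
Codon 8 CTT (Leu): third position 4-fold.
Four-fold degenerate third positions: 5.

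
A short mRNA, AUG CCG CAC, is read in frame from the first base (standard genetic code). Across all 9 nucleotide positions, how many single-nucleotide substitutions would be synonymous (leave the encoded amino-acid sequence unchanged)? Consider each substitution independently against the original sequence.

4

Codon 1 (AUG, Met): 0 synonymous substitutions.
Codon 2 (CCG, Pro): 3 synonymous substitutions.
Codon 3 (CAC, His): 1 synonymous substitution.
Total: 0 + 3 + 1 = 4.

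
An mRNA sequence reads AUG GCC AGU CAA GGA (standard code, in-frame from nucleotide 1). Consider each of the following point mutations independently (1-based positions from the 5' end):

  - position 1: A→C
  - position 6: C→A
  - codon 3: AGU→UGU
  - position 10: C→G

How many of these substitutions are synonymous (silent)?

1

Codon 1: AUG (Met) → CUG (Leu) — missense.
Codon 2: GCC (Ala) → GCA (Ala) — synonymous.
Codon 3: AGU (Ser) → UGU (Cys) — missense.
Codon 4: CAA (Gln) → GAA (Glu) — missense.
Synonymous: 1 of 4.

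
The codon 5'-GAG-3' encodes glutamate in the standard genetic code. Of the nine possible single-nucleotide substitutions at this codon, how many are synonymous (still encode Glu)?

Position 1: none → 0 synonymous.
Position 2: none → 0 synonymous.
Position 3: GAA → 1 synonymous.
Total: 0 + 0 + 1 = 1.

1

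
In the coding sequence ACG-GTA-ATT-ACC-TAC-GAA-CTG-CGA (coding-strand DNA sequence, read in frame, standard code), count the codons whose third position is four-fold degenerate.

Codon 1 ACG (Thr): third position 4-fold.
Codon 2 GTA (Val): third position 4-fold.
Codon 3 ATT (Ile): third position 3-fold.
Codon 4 ACC (Thr): third position 4-fold.
Codon 5 TAC (Tyr): third position 2-fold.
Codon 6 GAA (Glu): third position 2-fold.
Codon 7 CTG (Leu): third position 4-fold.
Codon 8 CGA (Arg): third position 4-fold.
Four-fold degenerate third positions: 5.

5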